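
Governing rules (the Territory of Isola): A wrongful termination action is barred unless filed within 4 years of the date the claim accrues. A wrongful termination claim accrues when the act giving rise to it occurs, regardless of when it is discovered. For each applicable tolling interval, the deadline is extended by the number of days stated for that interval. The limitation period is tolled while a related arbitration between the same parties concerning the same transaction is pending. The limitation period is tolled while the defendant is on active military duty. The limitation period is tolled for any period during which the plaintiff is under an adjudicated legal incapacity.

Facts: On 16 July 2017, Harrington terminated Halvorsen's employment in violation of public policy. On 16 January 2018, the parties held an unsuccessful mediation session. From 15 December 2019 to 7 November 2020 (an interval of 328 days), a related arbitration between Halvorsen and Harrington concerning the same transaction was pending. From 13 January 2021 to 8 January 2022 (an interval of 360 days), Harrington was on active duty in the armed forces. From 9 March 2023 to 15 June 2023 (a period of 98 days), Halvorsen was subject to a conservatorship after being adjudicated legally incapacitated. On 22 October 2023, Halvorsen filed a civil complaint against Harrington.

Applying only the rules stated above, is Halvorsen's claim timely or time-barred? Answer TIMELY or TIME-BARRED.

The limitation period began to run on 16 July 2017.
Adding the 4 years base period to 16 July 2017 gives a deadline of 16 July 2021, before any tolling.
The pending related arbitration from 15 December 2019 to 7 November 2020 tolled the period for 328 days, extending the deadline to 9 June 2022.
The defendant's active military service from 13 January 2021 to 8 January 2022 tolled the period for 360 days, extending the deadline to 4 June 2023.
The plaintiff's legal incapacity from 9 March 2023 to 15 June 2023 tolled the period for 98 days, extending the deadline to 10 September 2023.
Nothing else in the chronology tolls or restarts the period.
Filing on 22 October 2023 missed the 10 September 2023 deadline — the action is time-barred.

TIME-BARRED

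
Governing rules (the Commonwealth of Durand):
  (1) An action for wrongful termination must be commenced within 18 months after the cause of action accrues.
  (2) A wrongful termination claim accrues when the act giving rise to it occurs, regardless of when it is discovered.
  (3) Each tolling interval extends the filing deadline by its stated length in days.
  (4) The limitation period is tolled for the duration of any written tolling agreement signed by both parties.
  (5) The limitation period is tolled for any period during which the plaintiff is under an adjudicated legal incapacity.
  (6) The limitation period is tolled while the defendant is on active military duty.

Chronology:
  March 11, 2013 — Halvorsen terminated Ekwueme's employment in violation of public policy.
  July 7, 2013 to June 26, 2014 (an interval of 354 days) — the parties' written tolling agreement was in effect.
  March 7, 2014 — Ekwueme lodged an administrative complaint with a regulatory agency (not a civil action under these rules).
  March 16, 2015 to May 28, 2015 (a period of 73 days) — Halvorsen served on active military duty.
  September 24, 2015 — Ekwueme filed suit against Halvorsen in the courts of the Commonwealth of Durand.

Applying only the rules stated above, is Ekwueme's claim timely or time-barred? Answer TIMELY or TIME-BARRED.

TIMELY

The cause of action accrued on March 11, 2013, the date of the act.
The untolled deadline — 18 months after March 11, 2013 — is September 11, 2014.
The written tolling agreement from July 7, 2013 to June 26, 2014 tolled the period for 354 days, extending the deadline to August 31, 2015.
The defendant's active military service from March 16, 2015 to May 28, 2015 tolled the period for 73 days, extending the deadline to November 12, 2015.
None of the other events listed affects the running of the period under the stated rules.
Ekwueme filed on September 24, 2015, before the November 12, 2015 deadline, so the action is timely.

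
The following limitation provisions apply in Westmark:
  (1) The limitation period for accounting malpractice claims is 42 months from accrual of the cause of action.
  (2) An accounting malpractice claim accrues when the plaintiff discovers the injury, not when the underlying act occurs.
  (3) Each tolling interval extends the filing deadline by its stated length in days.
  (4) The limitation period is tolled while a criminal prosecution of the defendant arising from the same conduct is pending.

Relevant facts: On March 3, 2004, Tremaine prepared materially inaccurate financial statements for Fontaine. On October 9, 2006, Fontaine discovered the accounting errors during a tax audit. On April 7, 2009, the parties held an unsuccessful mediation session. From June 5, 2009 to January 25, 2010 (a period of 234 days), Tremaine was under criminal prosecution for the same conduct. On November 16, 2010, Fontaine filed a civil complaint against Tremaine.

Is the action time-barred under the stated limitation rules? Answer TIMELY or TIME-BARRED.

The claim did not accrue until Fontaine discovered the injury on October 9, 2006; the March 3, 2004 act date does not start the clock under the stated rule.
Adding the 42 months base period to October 9, 2006 gives a deadline of April 9, 2010, before any tolling.
The period was tolled for 234 days by the pending criminal prosecution (June 5, 2009 to January 25, 2010), pushing the deadline to November 29, 2010.
None of the other events listed affects the running of the period under the stated rules.
Fontaine filed on November 16, 2010, before the November 29, 2010 deadline, so the action is timely.

TIMELY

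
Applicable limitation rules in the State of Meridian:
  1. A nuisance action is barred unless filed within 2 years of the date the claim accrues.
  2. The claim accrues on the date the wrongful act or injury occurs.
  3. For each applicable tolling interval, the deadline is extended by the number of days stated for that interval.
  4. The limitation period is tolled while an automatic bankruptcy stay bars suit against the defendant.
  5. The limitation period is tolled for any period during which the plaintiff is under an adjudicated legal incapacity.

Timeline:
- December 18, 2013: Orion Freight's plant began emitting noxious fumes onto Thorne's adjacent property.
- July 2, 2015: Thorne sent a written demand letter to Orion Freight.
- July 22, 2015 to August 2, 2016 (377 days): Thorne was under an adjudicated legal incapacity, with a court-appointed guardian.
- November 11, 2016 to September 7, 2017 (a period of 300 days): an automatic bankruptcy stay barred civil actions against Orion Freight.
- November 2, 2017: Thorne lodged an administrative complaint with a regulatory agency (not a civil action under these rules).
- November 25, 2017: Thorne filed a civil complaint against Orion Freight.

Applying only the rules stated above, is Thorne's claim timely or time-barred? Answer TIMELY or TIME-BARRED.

The claim accrued on December 18, 2013, the date of the act.
The untolled deadline — 2 years after December 18, 2013 — is December 18, 2015.
The period was tolled for 377 days by the plaintiff's legal incapacity (July 22, 2015 to August 2, 2016), pushing the deadline to December 29, 2016.
Because the automatic bankruptcy stay ran from November 11, 2016 to September 7, 2017, the deadline is extended by 300 days to October 25, 2017.
The other events in the timeline have no effect on the limitation period under the stated rules.
Thorne filed on November 25, 2017, after the October 25, 2017 deadline, so the action is time-barred.

TIME-BARRED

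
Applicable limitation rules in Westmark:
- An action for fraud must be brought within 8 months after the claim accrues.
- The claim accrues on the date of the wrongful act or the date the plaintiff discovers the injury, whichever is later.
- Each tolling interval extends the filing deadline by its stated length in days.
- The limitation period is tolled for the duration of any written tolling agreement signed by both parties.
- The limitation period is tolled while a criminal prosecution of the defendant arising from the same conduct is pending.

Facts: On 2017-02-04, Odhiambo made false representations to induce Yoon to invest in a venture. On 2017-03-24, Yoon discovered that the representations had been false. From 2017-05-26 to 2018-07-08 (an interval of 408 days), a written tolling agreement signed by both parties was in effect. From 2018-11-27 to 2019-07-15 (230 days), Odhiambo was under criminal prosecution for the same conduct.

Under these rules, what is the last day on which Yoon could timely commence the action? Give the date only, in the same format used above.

The claim accrued on 2017-03-24 — the later of the 2017-02-04 act and the 2017-03-24 discovery.
8 months from 2017-03-24 is 2017-11-24.
The written tolling agreement from 2017-05-26 to 2018-07-08 tolled the period for 408 days, extending the deadline to 2019-01-06.
The period was tolled for 230 days by the pending criminal prosecution (2018-11-27 to 2019-07-15), pushing the deadline to 2019-08-24.

2019-08-24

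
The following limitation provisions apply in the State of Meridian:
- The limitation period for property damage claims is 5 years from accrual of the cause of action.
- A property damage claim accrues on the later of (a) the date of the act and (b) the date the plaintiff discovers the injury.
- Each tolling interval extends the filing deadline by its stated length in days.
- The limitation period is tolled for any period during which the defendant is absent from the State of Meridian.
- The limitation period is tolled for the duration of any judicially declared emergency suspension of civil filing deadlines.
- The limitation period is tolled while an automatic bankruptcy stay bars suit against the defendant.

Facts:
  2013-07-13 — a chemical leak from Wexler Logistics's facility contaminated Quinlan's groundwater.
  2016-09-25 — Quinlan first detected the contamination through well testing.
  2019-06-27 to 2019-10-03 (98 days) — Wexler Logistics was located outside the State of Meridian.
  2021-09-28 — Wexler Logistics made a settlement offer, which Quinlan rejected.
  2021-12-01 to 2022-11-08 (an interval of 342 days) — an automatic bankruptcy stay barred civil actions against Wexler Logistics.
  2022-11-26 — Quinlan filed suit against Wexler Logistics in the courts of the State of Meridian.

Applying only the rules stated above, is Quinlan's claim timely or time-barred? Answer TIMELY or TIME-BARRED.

TIMELY

Taking the later of the act (2013-07-13) and discovery (2016-09-25), the claim accrued on 2016-09-25.
Adding the 5 years base period to 2016-09-25 gives a deadline of 2021-09-25, before any tolling.
Because the defendant's absence from the jurisdiction ran from 2019-06-27 to 2019-10-03, the deadline is extended by 98 days to 2022-01-01.
Because the automatic bankruptcy stay ran from 2021-12-01 to 2022-11-08, the deadline is extended by 342 days to 2022-12-09.
The other events in the timeline have no effect on the limitation period under the stated rules.
Filing on 2022-11-26 beat the 2022-12-09 deadline — the action is timely.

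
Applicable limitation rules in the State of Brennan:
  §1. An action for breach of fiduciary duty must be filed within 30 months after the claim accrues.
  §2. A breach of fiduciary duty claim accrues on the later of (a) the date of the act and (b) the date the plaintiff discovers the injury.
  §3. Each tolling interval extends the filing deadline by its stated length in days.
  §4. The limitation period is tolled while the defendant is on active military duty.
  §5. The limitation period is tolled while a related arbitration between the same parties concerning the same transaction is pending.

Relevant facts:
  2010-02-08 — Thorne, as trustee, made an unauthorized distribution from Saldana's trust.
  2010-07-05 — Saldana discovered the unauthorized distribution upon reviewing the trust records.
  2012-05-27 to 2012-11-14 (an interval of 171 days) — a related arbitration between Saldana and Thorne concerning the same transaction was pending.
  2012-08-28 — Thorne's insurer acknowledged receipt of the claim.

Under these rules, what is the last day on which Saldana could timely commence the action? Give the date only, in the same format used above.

2013-06-25

The claim accrued on 2010-07-05 — the later of the 2010-02-08 act and the 2010-07-05 discovery.
30 months from 2010-07-05 is 2013-01-05.
The pending related arbitration from 2012-05-27 to 2012-11-14 tolled the period for 171 days, extending the deadline to 2013-06-25.
None of the other events listed affects the running of the period under the stated rules.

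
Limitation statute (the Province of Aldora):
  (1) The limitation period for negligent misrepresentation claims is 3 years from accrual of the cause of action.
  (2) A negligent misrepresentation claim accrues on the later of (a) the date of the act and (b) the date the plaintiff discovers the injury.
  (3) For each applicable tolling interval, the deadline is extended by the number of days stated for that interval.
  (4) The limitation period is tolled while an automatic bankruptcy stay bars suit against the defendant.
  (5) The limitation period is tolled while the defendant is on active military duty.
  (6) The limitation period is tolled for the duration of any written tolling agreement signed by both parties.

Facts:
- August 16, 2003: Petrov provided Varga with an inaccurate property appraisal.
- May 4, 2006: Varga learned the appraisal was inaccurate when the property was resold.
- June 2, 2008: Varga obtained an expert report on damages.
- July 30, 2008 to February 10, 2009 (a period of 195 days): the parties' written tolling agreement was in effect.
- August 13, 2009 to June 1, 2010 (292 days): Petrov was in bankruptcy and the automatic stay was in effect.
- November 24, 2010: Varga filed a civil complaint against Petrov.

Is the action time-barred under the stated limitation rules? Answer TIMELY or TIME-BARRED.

Taking the later of the act (August 16, 2003) and discovery (May 4, 2006), the claim accrued on May 4, 2006.
The untolled deadline — 3 years after May 4, 2006 — is May 4, 2009.
The written tolling agreement from July 30, 2008 to February 10, 2009 tolled the period for 195 days, extending the deadline to November 15, 2009.
The period was tolled for 292 days by the automatic bankruptcy stay (August 13, 2009 to June 1, 2010), pushing the deadline to September 3, 2010.
Nothing else in the chronology tolls or restarts the period.
Varga filed on November 24, 2010, after the September 3, 2010 deadline, so the action is time-barred.

TIME-BARRED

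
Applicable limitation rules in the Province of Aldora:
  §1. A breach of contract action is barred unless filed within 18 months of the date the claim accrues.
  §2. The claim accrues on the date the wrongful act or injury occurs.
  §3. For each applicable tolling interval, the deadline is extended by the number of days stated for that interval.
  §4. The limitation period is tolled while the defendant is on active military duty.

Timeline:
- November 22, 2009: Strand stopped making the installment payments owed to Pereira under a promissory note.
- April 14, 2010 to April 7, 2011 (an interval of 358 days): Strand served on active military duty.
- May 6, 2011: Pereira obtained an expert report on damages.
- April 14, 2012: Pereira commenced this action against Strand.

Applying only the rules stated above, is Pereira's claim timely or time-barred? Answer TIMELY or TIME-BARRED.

The claim accrued on November 22, 2009, when the wrongful act occurred.
Adding the 18 months base period to November 22, 2009 gives a deadline of May 22, 2011, before any tolling.
The defendant's active military service from April 14, 2010 to April 7, 2011 tolled the period for 358 days, extending the deadline to May 14, 2012.
Nothing else in the chronology tolls or restarts the period.
The April 14, 2012 filing precedes the May 14, 2012 deadline; the claim is timely.

TIMELY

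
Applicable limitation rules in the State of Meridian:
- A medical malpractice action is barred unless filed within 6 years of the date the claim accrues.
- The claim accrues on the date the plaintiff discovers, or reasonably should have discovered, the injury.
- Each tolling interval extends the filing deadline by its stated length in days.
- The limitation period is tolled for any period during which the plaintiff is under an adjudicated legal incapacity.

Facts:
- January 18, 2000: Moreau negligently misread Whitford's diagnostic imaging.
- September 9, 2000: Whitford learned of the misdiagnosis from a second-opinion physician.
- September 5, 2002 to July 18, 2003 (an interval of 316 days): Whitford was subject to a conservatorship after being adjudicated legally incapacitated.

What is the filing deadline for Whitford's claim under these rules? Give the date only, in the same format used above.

July 22, 2007

The claim did not accrue until Whitford discovered the injury on September 9, 2000; the January 18, 2000 act date does not start the clock under the stated rule.
The untolled deadline — 6 years after September 9, 2000 — is September 9, 2006.
Because the plaintiff's legal incapacity ran from September 5, 2002 to July 18, 2003, the deadline is extended by 316 days to July 22, 2007.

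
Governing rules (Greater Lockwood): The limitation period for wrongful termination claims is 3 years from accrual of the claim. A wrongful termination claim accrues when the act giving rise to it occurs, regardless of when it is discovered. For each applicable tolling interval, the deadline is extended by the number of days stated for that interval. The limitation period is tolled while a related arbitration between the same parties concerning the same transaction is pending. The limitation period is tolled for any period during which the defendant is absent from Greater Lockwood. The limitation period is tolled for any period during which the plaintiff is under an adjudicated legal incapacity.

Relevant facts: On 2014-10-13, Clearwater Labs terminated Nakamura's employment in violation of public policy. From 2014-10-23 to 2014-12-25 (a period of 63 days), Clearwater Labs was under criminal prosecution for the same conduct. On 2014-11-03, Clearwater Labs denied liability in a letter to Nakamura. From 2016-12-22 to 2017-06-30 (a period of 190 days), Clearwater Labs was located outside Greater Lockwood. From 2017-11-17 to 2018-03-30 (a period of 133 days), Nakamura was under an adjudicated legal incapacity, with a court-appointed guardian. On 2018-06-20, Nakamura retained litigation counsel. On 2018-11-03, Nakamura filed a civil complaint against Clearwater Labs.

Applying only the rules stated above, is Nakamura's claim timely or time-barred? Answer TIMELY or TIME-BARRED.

The claim accrued on 2014-10-13, when the wrongful act occurred.
The untolled deadline — 3 years after 2014-10-13 — is 2017-10-13.
The period was tolled for 190 days by the defendant's absence from the jurisdiction (2016-12-22 to 2017-06-30), pushing the deadline to 2018-04-21.
The plaintiff's legal incapacity from 2017-11-17 to 2018-03-30 tolled the period for 133 days, extending the deadline to 2018-09-01.
No stated provision tolls the period for a criminal prosecution, so the interval from 2014-10-23 to 2014-12-25 has no effect on the deadline.
The other events in the timeline have no effect on the limitation period under the stated rules.
Nakamura filed on 2018-11-03, after the 2018-09-01 deadline, so the action is time-barred.

TIME-BARRED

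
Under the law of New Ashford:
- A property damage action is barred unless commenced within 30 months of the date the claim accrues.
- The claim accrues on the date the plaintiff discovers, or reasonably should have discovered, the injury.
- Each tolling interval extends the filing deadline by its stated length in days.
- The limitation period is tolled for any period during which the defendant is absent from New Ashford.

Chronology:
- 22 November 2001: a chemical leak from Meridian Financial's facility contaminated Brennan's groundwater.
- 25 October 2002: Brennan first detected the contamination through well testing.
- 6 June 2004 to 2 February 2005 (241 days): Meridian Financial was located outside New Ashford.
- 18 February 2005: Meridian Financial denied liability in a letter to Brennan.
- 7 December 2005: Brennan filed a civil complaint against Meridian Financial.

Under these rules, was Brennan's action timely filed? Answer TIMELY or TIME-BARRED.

Accrual is tied to discovery, so the period began on 25 October 2002 rather than on 22 November 2001 when the act occurred.
The untolled deadline — 30 months after 25 October 2002 — is 25 April 2005.
The defendant's absence from the jurisdiction from 6 June 2004 to 2 February 2005 tolled the period for 241 days, extending the deadline to 22 December 2005.
The other events in the timeline have no effect on the limitation period under the stated rules.
Filing on 7 December 2005 beat the 22 December 2005 deadline — the action is timely.

TIMELY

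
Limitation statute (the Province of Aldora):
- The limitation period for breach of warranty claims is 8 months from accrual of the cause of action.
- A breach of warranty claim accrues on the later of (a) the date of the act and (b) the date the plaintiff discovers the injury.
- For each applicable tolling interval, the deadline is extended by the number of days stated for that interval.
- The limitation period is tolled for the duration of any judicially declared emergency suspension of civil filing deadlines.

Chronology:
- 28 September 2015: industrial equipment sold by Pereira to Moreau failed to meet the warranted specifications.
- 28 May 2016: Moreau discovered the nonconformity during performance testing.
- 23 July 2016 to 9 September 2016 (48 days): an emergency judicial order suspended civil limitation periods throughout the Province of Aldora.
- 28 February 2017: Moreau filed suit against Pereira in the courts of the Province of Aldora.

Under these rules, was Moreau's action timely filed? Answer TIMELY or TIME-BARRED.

TIMELY

The claim accrued on 28 May 2016 — the later of the 28 September 2015 act and the 28 May 2016 discovery.
The untolled deadline — 8 months after 28 May 2016 — is 28 January 2017.
The period was tolled for 48 days by the emergency suspension of filing deadlines (23 July 2016 to 9 September 2016), pushing the deadline to 17 March 2017.
Moreau filed on 28 February 2017, before the 17 March 2017 deadline, so the action is timely.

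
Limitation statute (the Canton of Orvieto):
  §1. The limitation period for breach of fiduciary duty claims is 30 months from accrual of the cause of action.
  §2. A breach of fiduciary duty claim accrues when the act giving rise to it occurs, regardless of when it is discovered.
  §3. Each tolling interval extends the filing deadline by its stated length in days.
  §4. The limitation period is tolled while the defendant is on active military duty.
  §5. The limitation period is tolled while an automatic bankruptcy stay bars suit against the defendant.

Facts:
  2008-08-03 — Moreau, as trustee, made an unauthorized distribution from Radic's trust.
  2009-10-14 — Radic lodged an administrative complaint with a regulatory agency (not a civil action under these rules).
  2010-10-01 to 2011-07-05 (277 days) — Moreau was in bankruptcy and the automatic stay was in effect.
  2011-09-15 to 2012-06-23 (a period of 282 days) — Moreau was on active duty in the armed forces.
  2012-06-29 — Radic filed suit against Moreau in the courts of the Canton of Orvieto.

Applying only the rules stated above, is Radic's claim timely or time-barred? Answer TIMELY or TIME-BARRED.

The cause of action accrued on 2008-08-03, the date of the act.
Adding the 30 months base period to 2008-08-03 gives a deadline of 2011-02-03, before any tolling.
The period was tolled for 277 days by the automatic bankruptcy stay (2010-10-01 to 2011-07-05), pushing the deadline to 2011-11-07.
The period was tolled for 282 days by the defendant's active military service (2011-09-15 to 2012-06-23), pushing the deadline to 2012-08-15.
None of the other events listed affects the running of the period under the stated rules.
Radic filed on 2012-06-29, before the 2012-08-15 deadline, so the action is timely.

TIMELY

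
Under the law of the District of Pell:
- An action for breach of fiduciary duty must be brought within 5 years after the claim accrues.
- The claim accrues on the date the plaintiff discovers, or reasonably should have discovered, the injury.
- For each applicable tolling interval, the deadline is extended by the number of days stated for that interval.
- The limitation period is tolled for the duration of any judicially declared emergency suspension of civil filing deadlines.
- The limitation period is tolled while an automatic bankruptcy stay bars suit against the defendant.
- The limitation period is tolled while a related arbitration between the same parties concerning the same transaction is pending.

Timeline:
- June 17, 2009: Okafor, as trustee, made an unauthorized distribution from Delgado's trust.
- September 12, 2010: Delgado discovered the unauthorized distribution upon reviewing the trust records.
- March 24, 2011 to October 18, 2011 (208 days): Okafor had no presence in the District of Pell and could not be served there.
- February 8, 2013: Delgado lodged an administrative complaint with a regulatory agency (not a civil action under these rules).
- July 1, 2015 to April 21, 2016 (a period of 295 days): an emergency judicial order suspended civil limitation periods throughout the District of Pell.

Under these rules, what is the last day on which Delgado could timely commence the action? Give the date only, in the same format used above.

The claim did not accrue until Delgado discovered the injury on September 12, 2010; the June 17, 2009 act date does not start the clock under the stated rule.
The untolled deadline — 5 years after September 12, 2010 — is September 12, 2015.
The emergency suspension of filing deadlines from July 1, 2015 to April 21, 2016 tolled the period for 295 days, extending the deadline to July 3, 2016.
The defendant's absence from the jurisdiction from March 24, 2011 to October 18, 2011 does not toll the period, because no stated rule makes the defendant's absence a tolling event.
None of the other events listed affects the running of the period under the stated rules.

July 3, 2016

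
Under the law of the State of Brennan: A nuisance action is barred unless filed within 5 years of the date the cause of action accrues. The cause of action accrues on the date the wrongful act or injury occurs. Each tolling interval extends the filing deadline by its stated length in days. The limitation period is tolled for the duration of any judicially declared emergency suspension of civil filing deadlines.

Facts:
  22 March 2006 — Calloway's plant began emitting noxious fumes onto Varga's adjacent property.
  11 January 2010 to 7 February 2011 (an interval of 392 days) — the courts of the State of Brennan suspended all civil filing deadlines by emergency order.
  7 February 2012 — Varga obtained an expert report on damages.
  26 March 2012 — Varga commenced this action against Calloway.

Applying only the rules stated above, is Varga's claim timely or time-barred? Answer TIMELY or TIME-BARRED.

TIMELY

The cause of action accrued on 22 March 2006, the date of the act.
Adding the 5 years base period to 22 March 2006 gives a deadline of 22 March 2011, before any tolling.
The period was tolled for 392 days by the emergency suspension of filing deadlines (11 January 2010 to 7 February 2011), pushing the deadline to 17 April 2012.
None of the other events listed affects the running of the period under the stated rules.
Varga filed on 26 March 2012, before the 17 April 2012 deadline, so the action is timely.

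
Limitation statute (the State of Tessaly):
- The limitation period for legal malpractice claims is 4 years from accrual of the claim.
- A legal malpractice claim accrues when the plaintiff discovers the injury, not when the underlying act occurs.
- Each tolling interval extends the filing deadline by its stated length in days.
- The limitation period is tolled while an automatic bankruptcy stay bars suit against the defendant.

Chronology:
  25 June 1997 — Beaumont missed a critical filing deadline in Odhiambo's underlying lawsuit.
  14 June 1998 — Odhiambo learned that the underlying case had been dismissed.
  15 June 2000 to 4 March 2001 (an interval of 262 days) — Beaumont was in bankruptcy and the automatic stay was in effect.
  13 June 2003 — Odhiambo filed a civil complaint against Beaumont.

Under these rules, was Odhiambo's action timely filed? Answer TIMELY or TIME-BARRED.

Accrual is tied to discovery, so the period began on 14 June 1998 rather than on 25 June 1997 when the act occurred.
4 years from 14 June 1998 is 14 June 2002.
Because the automatic bankruptcy stay ran from 15 June 2000 to 4 March 2001, the deadline is extended by 262 days to 3 March 2003.
The 13 June 2003 filing falls after the 3 March 2003 deadline; the claim is time-barred.

TIME-BARRED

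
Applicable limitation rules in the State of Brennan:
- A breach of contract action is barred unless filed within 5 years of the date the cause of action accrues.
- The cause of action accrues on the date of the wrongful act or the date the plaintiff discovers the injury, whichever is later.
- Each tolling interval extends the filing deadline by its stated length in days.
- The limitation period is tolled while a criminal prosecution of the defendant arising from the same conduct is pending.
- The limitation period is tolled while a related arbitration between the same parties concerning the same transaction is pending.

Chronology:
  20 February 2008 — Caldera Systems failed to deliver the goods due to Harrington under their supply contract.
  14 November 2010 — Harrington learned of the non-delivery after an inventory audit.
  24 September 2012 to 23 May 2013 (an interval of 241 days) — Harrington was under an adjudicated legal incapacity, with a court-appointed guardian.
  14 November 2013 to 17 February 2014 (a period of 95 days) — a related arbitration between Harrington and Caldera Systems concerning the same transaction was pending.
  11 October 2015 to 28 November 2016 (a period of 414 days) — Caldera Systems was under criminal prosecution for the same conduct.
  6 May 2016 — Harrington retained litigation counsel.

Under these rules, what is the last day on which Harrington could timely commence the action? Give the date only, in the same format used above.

6 April 2017

The claim accrued on 14 November 2010 — the later of the 20 February 2008 act and the 14 November 2010 discovery.
The untolled deadline — 5 years after 14 November 2010 — is 14 November 2015.
The pending related arbitration from 14 November 2013 to 17 February 2014 tolled the period for 95 days, extending the deadline to 17 February 2016.
Because the pending criminal prosecution ran from 11 October 2015 to 28 November 2016, the deadline is extended by 414 days to 6 April 2017.
The plaintiff's legal incapacity from 24 September 2012 to 23 May 2013 does not toll the period, because no stated rule makes the plaintiff's incapacity a tolling event.
The other events in the timeline have no effect on the limitation period under the stated rules.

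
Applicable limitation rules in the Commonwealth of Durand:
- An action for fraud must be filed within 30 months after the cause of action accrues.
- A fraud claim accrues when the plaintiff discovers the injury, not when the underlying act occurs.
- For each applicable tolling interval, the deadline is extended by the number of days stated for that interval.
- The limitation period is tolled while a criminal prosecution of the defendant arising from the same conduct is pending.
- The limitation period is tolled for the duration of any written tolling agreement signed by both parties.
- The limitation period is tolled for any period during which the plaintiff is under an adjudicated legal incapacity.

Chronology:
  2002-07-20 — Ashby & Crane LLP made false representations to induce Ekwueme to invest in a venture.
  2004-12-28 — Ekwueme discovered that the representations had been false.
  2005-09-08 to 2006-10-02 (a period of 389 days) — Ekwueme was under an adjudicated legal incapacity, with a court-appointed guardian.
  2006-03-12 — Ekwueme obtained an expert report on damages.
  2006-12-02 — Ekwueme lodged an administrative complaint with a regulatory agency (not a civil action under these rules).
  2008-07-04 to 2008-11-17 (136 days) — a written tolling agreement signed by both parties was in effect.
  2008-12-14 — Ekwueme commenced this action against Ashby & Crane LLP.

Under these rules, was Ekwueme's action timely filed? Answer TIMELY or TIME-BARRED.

The claim did not accrue until Ekwueme discovered the injury on 2004-12-28; the 2002-07-20 act date does not start the clock under the stated rule.
30 months from 2004-12-28 is 2007-06-28.
The plaintiff's legal incapacity from 2005-09-08 to 2006-10-02 tolled the period for 389 days, extending the deadline to 2008-07-21.
The period was tolled for 136 days by the written tolling agreement (2008-07-04 to 2008-11-17), pushing the deadline to 2008-12-04.
None of the other events listed affects the running of the period under the stated rules.
Ekwueme filed on 2008-12-14, after the 2008-12-04 deadline, so the action is time-barred.

TIME-BARRED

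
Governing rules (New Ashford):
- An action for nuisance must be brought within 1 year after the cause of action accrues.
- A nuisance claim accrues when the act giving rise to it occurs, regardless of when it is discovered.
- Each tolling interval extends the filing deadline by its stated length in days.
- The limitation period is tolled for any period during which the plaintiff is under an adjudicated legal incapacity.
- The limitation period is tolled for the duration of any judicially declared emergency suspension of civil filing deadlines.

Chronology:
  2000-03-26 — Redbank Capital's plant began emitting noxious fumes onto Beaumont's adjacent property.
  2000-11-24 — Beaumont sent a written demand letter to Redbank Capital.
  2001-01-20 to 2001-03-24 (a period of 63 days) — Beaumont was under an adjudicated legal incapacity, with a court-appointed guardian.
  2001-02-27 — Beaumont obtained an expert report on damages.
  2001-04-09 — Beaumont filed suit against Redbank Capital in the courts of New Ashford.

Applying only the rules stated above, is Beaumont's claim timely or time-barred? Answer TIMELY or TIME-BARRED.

The claim accrued on 2000-03-26, when the wrongful act occurred.
Adding the 1 year base period to 2000-03-26 gives a deadline of 2001-03-26, before any tolling.
The period was tolled for 63 days by the plaintiff's legal incapacity (2001-01-20 to 2001-03-24), pushing the deadline to 2001-05-28.
The other events in the timeline have no effect on the limitation period under the stated rules.
The 2001-04-09 filing precedes the 2001-05-28 deadline; the claim is timely.

TIMELY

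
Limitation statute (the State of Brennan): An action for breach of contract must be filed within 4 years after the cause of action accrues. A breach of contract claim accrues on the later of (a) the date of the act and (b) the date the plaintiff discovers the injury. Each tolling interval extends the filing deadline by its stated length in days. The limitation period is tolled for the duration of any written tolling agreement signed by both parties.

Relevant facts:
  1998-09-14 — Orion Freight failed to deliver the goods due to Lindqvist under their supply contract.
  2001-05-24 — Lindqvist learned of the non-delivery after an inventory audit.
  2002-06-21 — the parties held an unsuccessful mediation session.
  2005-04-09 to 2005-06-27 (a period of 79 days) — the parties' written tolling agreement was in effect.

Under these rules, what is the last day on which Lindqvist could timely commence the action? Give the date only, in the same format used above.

2005-08-11

Because discovery on 2001-05-24 post-dates the 1998-09-14 act, accrual under the later-of rule falls on 2001-05-24.
4 years from 2001-05-24 is 2005-05-24.
The period was tolled for 79 days by the written tolling agreement (2005-04-09 to 2005-06-27), pushing the deadline to 2005-08-11.
Nothing else in the chronology tolls or restarts the period.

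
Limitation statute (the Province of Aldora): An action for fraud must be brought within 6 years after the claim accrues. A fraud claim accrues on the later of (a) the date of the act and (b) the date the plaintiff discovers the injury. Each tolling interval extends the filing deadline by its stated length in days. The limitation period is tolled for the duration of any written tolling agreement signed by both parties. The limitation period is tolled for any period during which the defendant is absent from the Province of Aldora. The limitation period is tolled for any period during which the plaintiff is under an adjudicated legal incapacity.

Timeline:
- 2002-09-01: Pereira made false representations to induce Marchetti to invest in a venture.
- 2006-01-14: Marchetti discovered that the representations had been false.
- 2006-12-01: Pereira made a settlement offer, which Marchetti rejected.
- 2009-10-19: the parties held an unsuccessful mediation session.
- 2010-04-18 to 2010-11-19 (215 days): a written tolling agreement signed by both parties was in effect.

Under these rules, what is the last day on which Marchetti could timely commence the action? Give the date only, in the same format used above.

The claim accrued on 2006-01-14 — the later of the 2002-09-01 act and the 2006-01-14 discovery.
Adding the 6 years base period to 2006-01-14 gives a deadline of 2012-01-14, before any tolling.
The period was tolled for 215 days by the written tolling agreement (2010-04-18 to 2010-11-19), pushing the deadline to 2012-08-16.
None of the other events listed affects the running of the period under the stated rules.

2012-08-16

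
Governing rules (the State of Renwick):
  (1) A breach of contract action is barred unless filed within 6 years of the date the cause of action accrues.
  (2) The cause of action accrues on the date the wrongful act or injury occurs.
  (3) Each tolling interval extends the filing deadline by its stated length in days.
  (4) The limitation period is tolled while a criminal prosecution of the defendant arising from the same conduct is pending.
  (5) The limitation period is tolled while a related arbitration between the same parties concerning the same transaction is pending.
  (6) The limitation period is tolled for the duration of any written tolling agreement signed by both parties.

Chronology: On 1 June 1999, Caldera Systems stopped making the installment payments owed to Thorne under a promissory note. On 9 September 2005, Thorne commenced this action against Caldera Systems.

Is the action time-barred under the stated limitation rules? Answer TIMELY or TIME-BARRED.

The limitation period began to run on 1 June 1999.
Adding the 6 years base period to 1 June 1999 gives a deadline of 1 June 2005, before any tolling.
Filing on 9 September 2005 missed the 1 June 2005 deadline — the action is time-barred.

TIME-BARRED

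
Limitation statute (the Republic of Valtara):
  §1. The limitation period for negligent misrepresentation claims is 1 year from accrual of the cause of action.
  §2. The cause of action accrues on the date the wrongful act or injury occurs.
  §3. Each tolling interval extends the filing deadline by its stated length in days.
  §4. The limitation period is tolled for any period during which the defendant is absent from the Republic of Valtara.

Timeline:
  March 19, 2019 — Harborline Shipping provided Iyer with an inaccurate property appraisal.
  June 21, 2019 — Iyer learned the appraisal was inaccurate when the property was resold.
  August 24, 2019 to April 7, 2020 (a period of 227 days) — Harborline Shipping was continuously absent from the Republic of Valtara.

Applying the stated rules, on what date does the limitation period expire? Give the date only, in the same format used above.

November 1, 2020

Accrual is governed by the date of the act, so the period began to run on March 19, 2019; the later discovery on June 21, 2019 is irrelevant under the stated rule.
Adding the 1 year base period to March 19, 2019 gives a deadline of March 19, 2020, before any tolling.
Because the defendant's absence from the jurisdiction ran from August 24, 2019 to April 7, 2020, the deadline is extended by 227 days to November 1, 2020.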